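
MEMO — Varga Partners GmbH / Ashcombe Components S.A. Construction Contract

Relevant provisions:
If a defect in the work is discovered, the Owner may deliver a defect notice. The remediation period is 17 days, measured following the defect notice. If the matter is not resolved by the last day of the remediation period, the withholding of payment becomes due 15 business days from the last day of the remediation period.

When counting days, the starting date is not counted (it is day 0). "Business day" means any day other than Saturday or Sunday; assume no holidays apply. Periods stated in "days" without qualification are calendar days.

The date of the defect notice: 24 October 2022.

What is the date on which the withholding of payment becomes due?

The last day of the remediation period: 24 October 2022 + 17 days = 10 November 2022.
The date on which the withholding of payment becomes due: 15 business days after Thursday, 10 November 2022, skipping weekends — Nov 11, Nov 14, Nov 15, Nov 16, …, Nov 29, Nov 30, Dec 1 — lands on Thursday, 1 December 2022.

1 December 2022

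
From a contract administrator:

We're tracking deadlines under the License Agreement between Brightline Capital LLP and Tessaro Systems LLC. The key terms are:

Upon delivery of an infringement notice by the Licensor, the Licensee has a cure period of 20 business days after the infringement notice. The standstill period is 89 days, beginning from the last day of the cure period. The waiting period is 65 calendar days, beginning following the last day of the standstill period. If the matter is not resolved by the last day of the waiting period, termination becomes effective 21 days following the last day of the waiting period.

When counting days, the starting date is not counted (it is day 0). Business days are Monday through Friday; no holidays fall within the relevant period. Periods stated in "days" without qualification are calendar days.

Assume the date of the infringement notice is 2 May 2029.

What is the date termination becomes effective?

21 November 2029

The last day of the cure period: 20 business days after Wednesday, 2 May 2029, skipping weekends — May 3, May 4, May 7, May 8, …, May 28, May 29, May 30 — lands on Wednesday, 30 May 2029.
The last day of the standstill period: 89 calendar days after 30 May 2029 is 27 August 2029.
Adding 65 calendar days to 27 August 2029 gives 31 October 2029, which is the last day of the waiting period.
The date termination becomes effective: 31 October 2029 + 21 days = 21 November 2029.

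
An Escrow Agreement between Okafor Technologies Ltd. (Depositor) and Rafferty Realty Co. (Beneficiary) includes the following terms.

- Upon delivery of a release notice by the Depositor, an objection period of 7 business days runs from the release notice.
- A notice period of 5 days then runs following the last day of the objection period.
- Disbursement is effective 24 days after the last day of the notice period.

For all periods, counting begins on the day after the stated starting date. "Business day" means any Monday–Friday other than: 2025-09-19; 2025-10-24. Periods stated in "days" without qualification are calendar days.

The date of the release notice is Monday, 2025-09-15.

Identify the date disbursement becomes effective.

2025-10-24

The last day of the objection period: 7 business days after Monday, 2025-09-15, skipping weekends and the listed holiday on Sep 19 — Sep 16, Sep 17, Sep 18, Sep 22, Sep 23, Sep 24, Sep 25 — lands on Thursday, 2025-09-25.
The last day of the notice period: 5 calendar days after 2025-09-25 is 2025-09-30.
The date disbursement becomes effective: 24 calendar days after 2025-09-30 is 2025-10-24.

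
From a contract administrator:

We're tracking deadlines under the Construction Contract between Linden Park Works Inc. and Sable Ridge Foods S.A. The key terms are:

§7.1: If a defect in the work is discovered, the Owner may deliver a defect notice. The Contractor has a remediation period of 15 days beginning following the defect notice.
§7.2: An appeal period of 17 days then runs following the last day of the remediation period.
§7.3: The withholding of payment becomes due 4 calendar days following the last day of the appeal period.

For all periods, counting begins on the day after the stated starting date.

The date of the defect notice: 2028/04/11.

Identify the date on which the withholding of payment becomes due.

Adding 15 calendar days to 2028/04/11 gives 2028/04/26, which is the last day of the remediation period.
The last day of the appeal period: 17 calendar days after 2028/04/26 is 2028/05/13.
The date on which the withholding of payment becomes due: 2028/05/13 + 4 days = 2028/05/17.

2028/05/17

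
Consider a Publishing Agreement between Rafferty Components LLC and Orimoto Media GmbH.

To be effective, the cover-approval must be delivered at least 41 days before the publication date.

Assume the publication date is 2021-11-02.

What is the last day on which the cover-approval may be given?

Counting back 41 calendar days from 2021-11-02 gives 2021-09-22.

2021-09-22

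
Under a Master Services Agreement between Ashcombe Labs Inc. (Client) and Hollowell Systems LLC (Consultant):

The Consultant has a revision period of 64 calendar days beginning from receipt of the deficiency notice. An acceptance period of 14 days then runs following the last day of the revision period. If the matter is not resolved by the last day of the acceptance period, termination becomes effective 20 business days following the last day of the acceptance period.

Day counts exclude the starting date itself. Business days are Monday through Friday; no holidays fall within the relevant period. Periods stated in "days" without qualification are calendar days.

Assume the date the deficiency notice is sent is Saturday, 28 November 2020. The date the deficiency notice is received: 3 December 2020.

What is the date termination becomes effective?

19 March 2021

Adding 64 calendar days to 3 December 2020 gives 5 February 2021, which is the last day of the revision period.
The last day of the acceptance period: 5 February 2021 + 14 days = 19 February 2021.
The date termination becomes effective: 20 business days after Friday, 19 February 2021, skipping weekends — Feb 22, Feb 23, Feb 24, Feb 25, …, Mar 17, Mar 18, Mar 19 — lands on Friday, 19 March 2021.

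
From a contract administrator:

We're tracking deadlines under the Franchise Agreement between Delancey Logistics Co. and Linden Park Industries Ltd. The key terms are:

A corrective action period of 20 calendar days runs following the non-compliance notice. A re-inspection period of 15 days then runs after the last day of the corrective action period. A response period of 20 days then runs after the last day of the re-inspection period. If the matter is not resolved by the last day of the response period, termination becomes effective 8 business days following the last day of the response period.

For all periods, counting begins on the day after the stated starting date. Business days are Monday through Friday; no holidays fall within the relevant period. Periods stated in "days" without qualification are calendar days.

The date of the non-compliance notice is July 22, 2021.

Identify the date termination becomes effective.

September 27, 2021

The last day of the corrective action period: July 22, 2021 + 20 days = August 11, 2021.
Adding 15 calendar days to August 11, 2021 gives August 26, 2021, which is the last day of the re-inspection period.
Adding 20 calendar days to August 26, 2021 gives September 15, 2021, which is the last day of the response period.
The date termination becomes effective: 8 business days after Wednesday, September 15, 2021, skipping weekends — Sep 16, Sep 17, Sep 20, Sep 21, Sep 22, Sep 23, Sep 24, Sep 27 — lands on Monday, September 27, 2021.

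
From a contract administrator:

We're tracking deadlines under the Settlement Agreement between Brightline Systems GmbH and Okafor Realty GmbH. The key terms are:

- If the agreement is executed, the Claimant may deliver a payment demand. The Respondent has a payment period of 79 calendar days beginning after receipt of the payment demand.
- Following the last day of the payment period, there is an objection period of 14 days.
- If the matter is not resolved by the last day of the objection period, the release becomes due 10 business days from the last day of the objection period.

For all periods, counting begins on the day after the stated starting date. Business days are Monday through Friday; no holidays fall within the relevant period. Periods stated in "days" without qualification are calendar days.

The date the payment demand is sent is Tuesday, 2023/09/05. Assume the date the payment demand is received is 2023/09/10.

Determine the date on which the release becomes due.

Adding 79 calendar days to 2023/09/10 gives 2023/11/28, which is the last day of the payment period.
Adding 14 calendar days to 2023/11/28 gives 2023/12/12, which is the last day of the objection period.
The date on which the release becomes due: 10 business days after Tuesday, 2023/12/12, skipping weekends — Dec 13, Dec 14, Dec 15, Dec 18, Dec 19, Dec 20, Dec 21, Dec 22, Dec 25, Dec 26 — lands on Tuesday, 2023/12/26.

2023/12/26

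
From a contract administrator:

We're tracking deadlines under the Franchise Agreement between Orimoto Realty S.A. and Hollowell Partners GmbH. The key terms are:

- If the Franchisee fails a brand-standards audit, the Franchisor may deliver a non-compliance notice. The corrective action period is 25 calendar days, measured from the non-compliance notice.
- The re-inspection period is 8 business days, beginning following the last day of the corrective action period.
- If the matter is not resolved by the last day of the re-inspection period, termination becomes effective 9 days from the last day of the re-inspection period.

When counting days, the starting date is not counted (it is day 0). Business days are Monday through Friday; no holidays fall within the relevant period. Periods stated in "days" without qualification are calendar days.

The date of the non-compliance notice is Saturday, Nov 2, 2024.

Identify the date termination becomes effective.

Dec 18, 2024

Adding 25 calendar days to Nov 2, 2024 gives Nov 27, 2024, which is the last day of the corrective action period.
The last day of the re-inspection period: counting 8 business days from Wednesday, Nov 27, 2024 (Nov 28, Nov 29, Dec 2, Dec 3, Dec 4, Dec 5, Dec 6, Dec 9, skipping weekends) reaches Monday, Dec 9, 2024.
The date termination becomes effective: Dec 9, 2024 + 9 days = Dec 18, 2024.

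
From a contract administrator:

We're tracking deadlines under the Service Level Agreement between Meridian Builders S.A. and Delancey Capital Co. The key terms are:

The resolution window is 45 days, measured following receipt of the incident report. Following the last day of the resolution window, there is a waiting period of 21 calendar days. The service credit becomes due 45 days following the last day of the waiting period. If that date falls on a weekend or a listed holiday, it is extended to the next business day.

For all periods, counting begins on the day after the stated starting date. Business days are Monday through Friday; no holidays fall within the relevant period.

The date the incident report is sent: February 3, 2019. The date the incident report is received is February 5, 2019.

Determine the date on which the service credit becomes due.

May 27, 2019

The last day of the resolution window: February 5, 2019 + 45 days = March 22, 2019.
The last day of the waiting period: March 22, 2019 + 21 days = April 12, 2019.
Adding 45 calendar days to April 12, 2019 gives May 27, 2019, which is the date on which the service credit becomes due. May 27, 2019 is a Monday, so no roll-forward applies.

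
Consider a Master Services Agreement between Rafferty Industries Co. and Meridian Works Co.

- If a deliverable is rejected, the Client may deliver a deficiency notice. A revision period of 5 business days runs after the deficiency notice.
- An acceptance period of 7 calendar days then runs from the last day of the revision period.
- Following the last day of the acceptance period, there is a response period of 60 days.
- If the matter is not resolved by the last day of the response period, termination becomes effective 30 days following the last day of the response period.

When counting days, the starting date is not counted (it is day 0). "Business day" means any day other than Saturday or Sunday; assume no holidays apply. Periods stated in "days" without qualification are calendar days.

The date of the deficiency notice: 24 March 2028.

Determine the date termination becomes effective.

6 July 2028

The last day of the revision period: 5 business days after Friday, 24 March 2028, skipping weekends — Mar 27, Mar 28, Mar 29, Mar 30, Mar 31 — lands on Friday, 31 March 2028.
The last day of the acceptance period: 31 March 2028 + 7 days = 7 April 2028.
The last day of the response period: 7 April 2028 + 60 days = 6 June 2028.
The date termination becomes effective: 30 calendar days after 6 June 2028 is 6 July 2028.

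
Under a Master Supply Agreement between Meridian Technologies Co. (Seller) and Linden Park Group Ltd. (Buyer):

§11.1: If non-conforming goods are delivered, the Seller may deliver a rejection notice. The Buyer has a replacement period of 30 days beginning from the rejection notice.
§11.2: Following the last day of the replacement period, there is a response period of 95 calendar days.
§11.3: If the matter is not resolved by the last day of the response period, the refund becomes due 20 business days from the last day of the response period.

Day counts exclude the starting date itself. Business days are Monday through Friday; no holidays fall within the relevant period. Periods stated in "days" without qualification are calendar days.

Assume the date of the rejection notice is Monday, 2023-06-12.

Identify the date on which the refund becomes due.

2023-11-10

The last day of the replacement period: 30 calendar days after 2023-06-12 is 2023-07-12.
Adding 95 calendar days to 2023-07-12 gives 2023-10-15, which is the last day of the response period.
From Sunday, 2023-10-15, 20 business days (Oct 16, Oct 17, Oct 18, Oct 19, …, Nov 8, Nov 9, Nov 10, skipping weekends) brings us to Friday, 2023-11-10, which is the date on which the refund becomes due.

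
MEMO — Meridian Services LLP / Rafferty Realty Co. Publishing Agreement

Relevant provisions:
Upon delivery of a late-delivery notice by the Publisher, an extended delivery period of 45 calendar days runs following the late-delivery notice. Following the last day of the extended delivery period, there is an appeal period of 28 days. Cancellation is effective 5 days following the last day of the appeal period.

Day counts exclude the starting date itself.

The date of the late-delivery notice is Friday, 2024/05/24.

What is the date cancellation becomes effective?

Adding 45 calendar days to 2024/05/24 gives 2024/07/08, which is the last day of the extended delivery period.
The last day of the appeal period: 28 calendar days after 2024/07/08 is 2024/08/05.
The date cancellation becomes effective: 2024/08/05 + 5 days = 2024/08/10.

2024/08/10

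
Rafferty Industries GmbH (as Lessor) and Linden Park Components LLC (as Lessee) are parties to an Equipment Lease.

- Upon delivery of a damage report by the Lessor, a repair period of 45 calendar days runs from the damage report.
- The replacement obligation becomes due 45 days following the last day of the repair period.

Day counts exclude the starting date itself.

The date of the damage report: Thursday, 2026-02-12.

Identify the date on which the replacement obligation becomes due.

2026-05-13

The last day of the repair period: 2026-02-12 + 45 days = 2026-03-29.
The date on which the replacement obligation becomes due: 45 calendar days after 2026-03-29 is 2026-05-13.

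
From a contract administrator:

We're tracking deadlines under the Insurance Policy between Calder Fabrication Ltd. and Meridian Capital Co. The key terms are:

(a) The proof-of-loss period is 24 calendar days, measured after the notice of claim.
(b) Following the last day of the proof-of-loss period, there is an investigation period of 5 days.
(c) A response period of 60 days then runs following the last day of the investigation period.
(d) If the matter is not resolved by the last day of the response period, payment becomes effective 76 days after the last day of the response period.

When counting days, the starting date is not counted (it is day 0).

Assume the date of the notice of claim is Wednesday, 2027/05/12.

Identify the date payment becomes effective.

2027/10/24

Adding 24 calendar days to 2027/05/12 gives 2027/06/05, which is the last day of the proof-of-loss period.
Adding 5 calendar days to 2027/06/05 gives 2027/06/10, which is the last day of the investigation period.
The last day of the response period: 60 calendar days after 2027/06/10 is 2027/08/09.
The date payment becomes effective: 2027/08/09 + 76 days = 2027/10/24.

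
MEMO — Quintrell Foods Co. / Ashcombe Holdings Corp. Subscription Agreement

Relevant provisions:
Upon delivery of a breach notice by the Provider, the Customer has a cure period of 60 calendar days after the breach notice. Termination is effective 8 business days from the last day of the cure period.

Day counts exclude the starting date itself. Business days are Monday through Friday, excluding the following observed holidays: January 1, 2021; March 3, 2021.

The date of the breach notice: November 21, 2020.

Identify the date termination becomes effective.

February 1, 2021

Adding 60 calendar days to November 21, 2020 gives January 20, 2021, which is the last day of the cure period.
The date termination becomes effective: 8 business days after Wednesday, January 20, 2021, skipping weekends — Jan 21, Jan 22, Jan 25, Jan 26, Jan 27, Jan 28, Jan 29, Feb 1 — lands on Monday, February 1, 2021.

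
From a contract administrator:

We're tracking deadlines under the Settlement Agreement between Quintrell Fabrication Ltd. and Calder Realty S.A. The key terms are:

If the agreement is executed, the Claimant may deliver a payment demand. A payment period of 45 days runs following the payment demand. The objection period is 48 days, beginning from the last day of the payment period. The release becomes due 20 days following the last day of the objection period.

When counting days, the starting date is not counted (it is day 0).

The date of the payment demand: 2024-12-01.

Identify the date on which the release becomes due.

2025-03-24

The last day of the payment period: 2024-12-01 + 45 days = 2025-01-15.
Adding 48 calendar days to 2025-01-15 gives 2025-03-04, which is the last day of the objection period.
Adding 20 calendar days to 2025-03-04 gives 2025-03-24, which is the date on which the release becomes due.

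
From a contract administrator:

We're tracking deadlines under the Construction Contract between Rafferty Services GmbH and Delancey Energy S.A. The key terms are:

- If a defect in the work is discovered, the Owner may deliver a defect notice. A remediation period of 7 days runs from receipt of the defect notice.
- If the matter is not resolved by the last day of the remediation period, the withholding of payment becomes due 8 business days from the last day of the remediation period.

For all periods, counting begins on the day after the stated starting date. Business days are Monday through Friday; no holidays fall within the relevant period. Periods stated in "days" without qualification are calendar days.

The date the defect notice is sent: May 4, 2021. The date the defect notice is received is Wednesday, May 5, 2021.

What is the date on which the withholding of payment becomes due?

May 24, 2021

The last day of the remediation period: 7 calendar days after May 5, 2021 is May 12, 2021.
The date on which the withholding of payment becomes due: 8 business days after Wednesday, May 12, 2021, skipping weekends — May 13, May 14, May 17, May 18, May 19, May 20, May 21, May 24 — lands on Monday, May 24, 2021.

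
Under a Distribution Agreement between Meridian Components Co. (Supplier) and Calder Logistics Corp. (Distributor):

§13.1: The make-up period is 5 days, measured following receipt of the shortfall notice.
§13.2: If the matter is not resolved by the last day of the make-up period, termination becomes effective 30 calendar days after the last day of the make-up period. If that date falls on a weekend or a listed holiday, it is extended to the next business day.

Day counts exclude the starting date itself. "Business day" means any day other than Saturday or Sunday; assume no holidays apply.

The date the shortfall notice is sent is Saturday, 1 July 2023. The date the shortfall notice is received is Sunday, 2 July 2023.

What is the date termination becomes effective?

Adding 5 calendar days to 2 July 2023 gives 7 July 2023, which is the last day of the make-up period.
The date termination becomes effective: 7 July 2023 + 30 days = 6 August 2023. That falls on a Sunday, so it rolls to the next business day, Monday, 7 August 2023.

7 August 2023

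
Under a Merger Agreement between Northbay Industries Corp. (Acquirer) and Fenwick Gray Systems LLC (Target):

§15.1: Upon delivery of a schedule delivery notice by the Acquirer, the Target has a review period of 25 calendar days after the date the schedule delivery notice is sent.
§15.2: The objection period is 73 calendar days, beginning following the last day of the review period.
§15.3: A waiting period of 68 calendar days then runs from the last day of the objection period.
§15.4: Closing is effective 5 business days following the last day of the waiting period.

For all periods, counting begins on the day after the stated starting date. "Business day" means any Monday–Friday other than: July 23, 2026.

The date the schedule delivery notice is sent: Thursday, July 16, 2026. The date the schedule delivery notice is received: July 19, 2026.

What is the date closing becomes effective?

January 5, 2027

The last day of the review period: 25 calendar days after July 16, 2026 is August 10, 2026.
The last day of the objection period: 73 calendar days after August 10, 2026 is October 22, 2026.
The last day of the waiting period: 68 calendar days after October 22, 2026 is December 29, 2026.
From Tuesday, December 29, 2026, 5 business days (Dec 30, Dec 31, Jan 1, Jan 4, Jan 5, skipping weekends) brings us to Tuesday, January 5, 2027, which is the date closing becomes effective.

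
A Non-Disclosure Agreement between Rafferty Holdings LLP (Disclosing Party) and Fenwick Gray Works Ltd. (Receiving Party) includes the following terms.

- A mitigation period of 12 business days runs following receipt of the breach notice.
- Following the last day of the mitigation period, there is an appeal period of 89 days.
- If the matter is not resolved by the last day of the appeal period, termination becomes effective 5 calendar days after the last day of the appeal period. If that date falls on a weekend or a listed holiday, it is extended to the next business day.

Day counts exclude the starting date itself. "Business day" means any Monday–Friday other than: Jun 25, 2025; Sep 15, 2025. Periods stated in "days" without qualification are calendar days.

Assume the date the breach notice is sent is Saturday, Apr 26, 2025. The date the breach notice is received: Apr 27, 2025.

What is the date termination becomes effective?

Aug 15, 2025

The last day of the mitigation period: counting 12 business days from Sunday, Apr 27, 2025 (Apr 28, Apr 29, Apr 30, May 1, …, May 9, May 12, May 13, skipping weekends) reaches Tuesday, May 13, 2025.
The last day of the appeal period: May 13, 2025 + 89 days = Aug 10, 2025.
Adding 5 calendar days to Aug 10, 2025 gives Aug 15, 2025, which is the date termination becomes effective. Aug 15, 2025 is a Friday and is not a listed holiday, so no roll-forward applies.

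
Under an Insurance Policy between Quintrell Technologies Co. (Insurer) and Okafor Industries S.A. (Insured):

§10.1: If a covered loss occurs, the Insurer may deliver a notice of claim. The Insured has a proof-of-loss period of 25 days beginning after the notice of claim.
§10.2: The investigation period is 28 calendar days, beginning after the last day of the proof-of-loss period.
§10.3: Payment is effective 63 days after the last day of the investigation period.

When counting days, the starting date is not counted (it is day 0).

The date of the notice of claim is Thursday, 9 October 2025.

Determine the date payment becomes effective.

2 February 2026

The last day of the proof-of-loss period: 25 calendar days after 9 October 2025 is 3 November 2025.
The last day of the investigation period: 3 November 2025 + 28 days = 1 December 2025.
Adding 63 calendar days to 1 December 2025 gives 2 February 2026, which is the date payment becomes effective.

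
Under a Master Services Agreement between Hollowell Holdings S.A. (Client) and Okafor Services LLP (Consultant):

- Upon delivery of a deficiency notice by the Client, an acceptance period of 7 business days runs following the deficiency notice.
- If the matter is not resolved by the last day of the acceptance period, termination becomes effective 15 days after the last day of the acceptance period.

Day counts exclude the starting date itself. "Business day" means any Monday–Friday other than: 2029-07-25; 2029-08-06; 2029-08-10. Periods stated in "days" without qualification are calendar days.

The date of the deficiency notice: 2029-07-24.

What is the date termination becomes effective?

The last day of the acceptance period: 7 business days after Tuesday, 2029-07-24, skipping weekends and the listed holiday on Jul 25 — Jul 26, Jul 27, Jul 30, Jul 31, Aug 1, Aug 2, Aug 3 — lands on Friday, 2029-08-03.
Adding 15 calendar days to 2029-08-03 gives 2029-08-18, which is the date termination becomes effective.

2029-08-18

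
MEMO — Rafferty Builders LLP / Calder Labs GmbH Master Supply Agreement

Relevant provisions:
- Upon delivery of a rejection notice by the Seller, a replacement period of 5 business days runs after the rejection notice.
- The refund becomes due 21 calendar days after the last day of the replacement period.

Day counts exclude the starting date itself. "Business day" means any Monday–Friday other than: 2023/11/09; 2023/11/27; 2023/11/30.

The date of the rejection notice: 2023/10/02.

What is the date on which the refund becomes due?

2023/10/30

The last day of the replacement period: counting 5 business days from Monday, 2023/10/02 (Oct 3, Oct 4, Oct 5, Oct 6, Oct 9, skipping weekends) reaches Monday, 2023/10/09.
The date on which the refund becomes due: 21 calendar days after 2023/10/09 is 2023/10/30.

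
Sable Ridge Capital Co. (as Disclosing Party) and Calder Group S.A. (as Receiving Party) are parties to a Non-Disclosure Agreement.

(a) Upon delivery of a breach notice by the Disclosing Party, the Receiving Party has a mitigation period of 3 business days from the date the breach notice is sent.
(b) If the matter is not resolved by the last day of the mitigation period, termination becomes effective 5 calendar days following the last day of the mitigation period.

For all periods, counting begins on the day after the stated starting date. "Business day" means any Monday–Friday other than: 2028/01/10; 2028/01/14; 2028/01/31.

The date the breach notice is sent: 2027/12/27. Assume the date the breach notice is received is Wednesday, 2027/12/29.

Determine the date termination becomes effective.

The last day of the mitigation period: 3 business days after Monday, 2027/12/27, skipping weekends — Dec 28, Dec 29, Dec 30 — lands on Thursday, 2027/12/30.
Adding 5 calendar days to 2027/12/30 gives 2028/01/04, which is the date termination becomes effective.

2028/01/04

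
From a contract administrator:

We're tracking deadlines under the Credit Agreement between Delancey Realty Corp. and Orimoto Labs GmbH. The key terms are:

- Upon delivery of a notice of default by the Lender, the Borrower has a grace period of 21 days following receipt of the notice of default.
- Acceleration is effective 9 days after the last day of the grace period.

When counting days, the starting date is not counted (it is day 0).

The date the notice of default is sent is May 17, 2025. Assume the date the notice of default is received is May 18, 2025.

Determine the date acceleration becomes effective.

June 17, 2025

Adding 21 calendar days to May 18, 2025 gives June 8, 2025, which is the last day of the grace period.
Adding 9 calendar days to June 8, 2025 gives June 17, 2025, which is the date acceleration becomes effective.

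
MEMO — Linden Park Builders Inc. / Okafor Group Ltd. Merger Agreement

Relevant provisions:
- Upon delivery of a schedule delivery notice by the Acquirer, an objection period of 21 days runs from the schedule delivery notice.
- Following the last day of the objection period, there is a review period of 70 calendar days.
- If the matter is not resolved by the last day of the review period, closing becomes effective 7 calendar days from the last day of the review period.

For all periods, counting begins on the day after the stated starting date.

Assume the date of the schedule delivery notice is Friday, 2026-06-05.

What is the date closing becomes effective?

2026-09-11

The last day of the objection period: 21 calendar days after 2026-06-05 is 2026-06-26.
The last day of the review period: 2026-06-26 + 70 days = 2026-09-04.
The date closing becomes effective: 7 calendar days after 2026-09-04 is 2026-09-11.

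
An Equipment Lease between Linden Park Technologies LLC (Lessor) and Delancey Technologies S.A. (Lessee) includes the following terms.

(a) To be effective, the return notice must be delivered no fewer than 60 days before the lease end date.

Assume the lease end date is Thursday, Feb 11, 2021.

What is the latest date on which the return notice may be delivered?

Dec 13, 2020

Counting back 60 calendar days from Feb 11, 2021 gives Dec 13, 2020.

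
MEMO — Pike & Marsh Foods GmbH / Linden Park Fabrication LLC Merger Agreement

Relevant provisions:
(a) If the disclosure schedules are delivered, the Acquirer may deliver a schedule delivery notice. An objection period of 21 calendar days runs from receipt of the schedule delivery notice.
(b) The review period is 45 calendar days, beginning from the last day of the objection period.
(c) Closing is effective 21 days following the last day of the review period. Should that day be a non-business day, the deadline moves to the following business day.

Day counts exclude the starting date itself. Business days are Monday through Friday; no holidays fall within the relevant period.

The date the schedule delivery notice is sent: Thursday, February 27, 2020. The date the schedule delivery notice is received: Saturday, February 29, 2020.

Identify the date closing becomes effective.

The last day of the objection period: 21 calendar days after February 29, 2020 is March 21, 2020.
The last day of the review period: 45 calendar days after March 21, 2020 is May 5, 2020.
The date closing becomes effective: May 5, 2020 + 21 days = May 26, 2020. May 26, 2020 is a Tuesday, so no roll-forward applies.

May 26, 2020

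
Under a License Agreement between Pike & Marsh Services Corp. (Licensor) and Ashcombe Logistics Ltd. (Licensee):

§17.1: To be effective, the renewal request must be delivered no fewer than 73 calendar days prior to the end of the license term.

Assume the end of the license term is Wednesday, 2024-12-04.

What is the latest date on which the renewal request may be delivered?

2024-12-04 minus 73 days is 2024-09-22.

2024-09-22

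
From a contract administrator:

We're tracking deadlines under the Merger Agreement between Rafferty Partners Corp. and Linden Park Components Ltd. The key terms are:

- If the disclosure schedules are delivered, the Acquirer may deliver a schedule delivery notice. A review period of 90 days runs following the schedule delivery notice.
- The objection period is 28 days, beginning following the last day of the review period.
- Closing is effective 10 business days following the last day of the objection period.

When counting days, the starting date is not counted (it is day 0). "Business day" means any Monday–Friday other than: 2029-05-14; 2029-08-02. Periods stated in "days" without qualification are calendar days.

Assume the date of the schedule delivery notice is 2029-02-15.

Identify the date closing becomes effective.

2029-06-27

The last day of the review period: 90 calendar days after 2029-02-15 is 2029-05-16.
The last day of the objection period: 28 calendar days after 2029-05-16 is 2029-06-13.
From Wednesday, 2029-06-13, 10 business days (Jun 14, Jun 15, Jun 18, Jun 19, Jun 20, Jun 21, Jun 22, Jun 25, Jun 26, Jun 27, skipping weekends) brings us to Wednesday, 2029-06-27, which is the date closing becomes effective.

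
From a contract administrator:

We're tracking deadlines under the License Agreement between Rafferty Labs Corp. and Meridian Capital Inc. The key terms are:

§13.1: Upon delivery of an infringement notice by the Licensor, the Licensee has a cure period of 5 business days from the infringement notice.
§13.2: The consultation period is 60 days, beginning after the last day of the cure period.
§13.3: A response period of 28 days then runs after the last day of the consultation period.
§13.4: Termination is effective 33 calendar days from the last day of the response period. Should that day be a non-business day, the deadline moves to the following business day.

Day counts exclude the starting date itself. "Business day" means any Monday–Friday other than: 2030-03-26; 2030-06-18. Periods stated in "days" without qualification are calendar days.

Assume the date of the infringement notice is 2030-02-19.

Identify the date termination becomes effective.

2030-06-27

The last day of the cure period: counting 5 business days from Tuesday, 2030-02-19 (Feb 20, Feb 21, Feb 22, Feb 25, Feb 26, skipping weekends) reaches Tuesday, 2030-02-26.
The last day of the consultation period: 2030-02-26 + 60 days = 2030-04-27.
Adding 28 calendar days to 2030-04-27 gives 2030-05-25, which is the last day of the response period.
Adding 33 calendar days to 2030-05-25 gives 2030-06-27, which is the date termination becomes effective. 2030-06-27 is a Thursday and is not a listed holiday, so no roll-forward applies.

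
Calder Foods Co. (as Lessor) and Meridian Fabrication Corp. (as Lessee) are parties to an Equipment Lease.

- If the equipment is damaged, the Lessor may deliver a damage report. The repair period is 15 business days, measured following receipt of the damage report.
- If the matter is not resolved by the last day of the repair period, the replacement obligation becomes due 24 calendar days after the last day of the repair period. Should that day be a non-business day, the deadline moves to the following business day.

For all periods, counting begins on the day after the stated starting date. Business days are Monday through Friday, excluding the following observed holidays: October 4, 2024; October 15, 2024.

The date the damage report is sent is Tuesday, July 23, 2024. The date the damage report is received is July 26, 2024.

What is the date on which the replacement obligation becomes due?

September 9, 2024

The last day of the repair period: 15 business days after Friday, July 26, 2024, skipping weekends — Jul 29, Jul 30, Jul 31, Aug 1, …, Aug 14, Aug 15, Aug 16 — lands on Friday, August 16, 2024.
The date on which the replacement obligation becomes due: 24 calendar days after August 16, 2024 is September 9, 2024. September 9, 2024 is a Monday and is not a listed holiday, so no roll-forward applies.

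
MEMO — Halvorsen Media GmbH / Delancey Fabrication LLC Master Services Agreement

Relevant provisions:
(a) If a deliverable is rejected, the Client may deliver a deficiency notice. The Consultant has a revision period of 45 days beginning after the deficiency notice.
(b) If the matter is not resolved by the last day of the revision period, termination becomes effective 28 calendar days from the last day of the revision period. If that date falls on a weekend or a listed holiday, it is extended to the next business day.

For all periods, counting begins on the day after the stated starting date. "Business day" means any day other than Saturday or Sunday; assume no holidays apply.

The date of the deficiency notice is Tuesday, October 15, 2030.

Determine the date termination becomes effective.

December 27, 2030

Adding 45 calendar days to October 15, 2030 gives November 29, 2030, which is the last day of the revision period.
The date termination becomes effective: 28 calendar days after November 29, 2030 is December 27, 2030. December 27, 2030 is a Friday, so no roll-forward applies.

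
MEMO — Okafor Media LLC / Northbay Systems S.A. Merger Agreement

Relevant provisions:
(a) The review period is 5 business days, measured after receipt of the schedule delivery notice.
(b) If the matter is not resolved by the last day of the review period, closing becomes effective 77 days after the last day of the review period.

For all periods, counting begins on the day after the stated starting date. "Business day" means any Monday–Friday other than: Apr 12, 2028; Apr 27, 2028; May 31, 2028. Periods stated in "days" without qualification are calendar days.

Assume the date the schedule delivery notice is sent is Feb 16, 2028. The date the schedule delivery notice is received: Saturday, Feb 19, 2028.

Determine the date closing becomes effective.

The last day of the review period: counting 5 business days from Saturday, Feb 19, 2028 (Feb 21, Feb 22, Feb 23, Feb 24, Feb 25, skipping weekends) reaches Friday, Feb 25, 2028.
Adding 77 calendar days to Feb 25, 2028 gives May 12, 2028, which is the date closing becomes effective.

May 12, 2028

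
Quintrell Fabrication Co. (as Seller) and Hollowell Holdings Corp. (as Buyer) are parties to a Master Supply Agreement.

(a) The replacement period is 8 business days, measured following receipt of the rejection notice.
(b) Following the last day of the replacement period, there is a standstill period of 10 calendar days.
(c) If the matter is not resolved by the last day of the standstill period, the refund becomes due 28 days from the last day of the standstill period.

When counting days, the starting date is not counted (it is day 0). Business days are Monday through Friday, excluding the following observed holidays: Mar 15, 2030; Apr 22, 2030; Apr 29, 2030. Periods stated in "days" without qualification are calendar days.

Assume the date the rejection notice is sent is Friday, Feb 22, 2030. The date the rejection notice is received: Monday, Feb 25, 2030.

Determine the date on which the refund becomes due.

Apr 14, 2030

From Monday, Feb 25, 2030, 8 business days (Feb 26, Feb 27, Feb 28, Mar 1, Mar 4, Mar 5, Mar 6, Mar 7, skipping weekends) brings us to Thursday, Mar 7, 2030, which is the last day of the replacement period.
The last day of the standstill period: 10 calendar days after Mar 7, 2030 is Mar 17, 2030.
The date on which the refund becomes due: 28 calendar days after Mar 17, 2030 is Apr 14, 2030.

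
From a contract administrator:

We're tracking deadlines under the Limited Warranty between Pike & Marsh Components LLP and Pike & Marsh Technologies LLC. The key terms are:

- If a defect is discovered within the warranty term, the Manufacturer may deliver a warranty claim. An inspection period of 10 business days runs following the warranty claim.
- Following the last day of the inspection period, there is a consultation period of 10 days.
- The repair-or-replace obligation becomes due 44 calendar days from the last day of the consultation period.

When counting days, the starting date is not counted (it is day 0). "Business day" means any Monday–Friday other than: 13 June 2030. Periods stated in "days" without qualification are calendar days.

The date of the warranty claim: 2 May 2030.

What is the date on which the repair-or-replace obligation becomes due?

The last day of the inspection period: 10 business days after Thursday, 2 May 2030, skipping weekends — May 3, May 6, May 7, May 8, May 9, May 10, May 13, May 14, May 15, May 16 — lands on Thursday, 16 May 2030.
The last day of the consultation period: 16 May 2030 + 10 days = 26 May 2030.
The date on which the repair-or-replace obligation becomes due: 26 May 2030 + 44 days = 9 July 2030.

9 July 2030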